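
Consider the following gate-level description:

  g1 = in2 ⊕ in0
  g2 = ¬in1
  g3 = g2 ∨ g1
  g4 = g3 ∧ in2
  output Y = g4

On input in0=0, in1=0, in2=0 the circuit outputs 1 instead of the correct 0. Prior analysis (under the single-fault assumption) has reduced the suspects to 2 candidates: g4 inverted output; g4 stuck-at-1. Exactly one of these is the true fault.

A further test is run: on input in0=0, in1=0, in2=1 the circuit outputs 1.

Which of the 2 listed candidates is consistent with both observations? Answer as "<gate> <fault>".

g4 stuck-at-1

Evaluate each candidate on input in0=0, in1=0, in2=1:
  g4 inverted output: g1=1, g2=1, g3=1, g4=0 [inverted output] → 0 — eliminated
  g4 stuck-at-1: g1=1, g2=1, g3=1, g4=1 [stuck-at-1] → 1 — matches
Only g4 stuck-at-1 reproduces the observed 1.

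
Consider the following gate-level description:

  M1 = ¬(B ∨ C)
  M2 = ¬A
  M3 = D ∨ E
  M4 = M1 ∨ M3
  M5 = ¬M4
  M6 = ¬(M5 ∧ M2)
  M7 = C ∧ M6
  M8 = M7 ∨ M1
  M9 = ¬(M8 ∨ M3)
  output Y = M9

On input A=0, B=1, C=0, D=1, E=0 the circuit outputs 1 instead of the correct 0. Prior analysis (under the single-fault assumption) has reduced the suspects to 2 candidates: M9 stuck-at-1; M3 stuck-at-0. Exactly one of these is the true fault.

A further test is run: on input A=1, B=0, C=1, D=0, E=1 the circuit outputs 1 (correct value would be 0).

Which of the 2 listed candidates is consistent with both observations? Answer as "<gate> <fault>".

Evaluate each candidate on input A=1, B=0, C=1, D=0, E=1:
  M9 stuck-at-1: M1=0, M2=0, M3=1, M4=1, M5=0, M6=1, M7=1, M8=1, M9=1 [stuck-at-1] → 1 — matches
  M3 stuck-at-0: M1=0, M2=0, M3=0 [stuck-at-0], M4=0, M5=1, M6=1, M7=1, M8=1, M9=0 → 0 — eliminated
Only M9 stuck-at-1 reproduces the observed 1.

M9 stuck-at-1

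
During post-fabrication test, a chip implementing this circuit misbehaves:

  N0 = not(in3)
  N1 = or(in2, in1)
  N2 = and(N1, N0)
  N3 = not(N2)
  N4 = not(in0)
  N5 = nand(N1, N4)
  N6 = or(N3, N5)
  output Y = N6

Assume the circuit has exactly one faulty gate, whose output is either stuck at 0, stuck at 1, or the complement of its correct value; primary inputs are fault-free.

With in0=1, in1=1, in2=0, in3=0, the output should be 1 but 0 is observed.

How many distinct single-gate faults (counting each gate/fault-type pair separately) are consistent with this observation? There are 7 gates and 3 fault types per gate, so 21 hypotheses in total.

6

Fault-free: N0=1, N1=1, N2=1, N3=0, N4=0, N5=1, N6=1 → 1. Observed 0.
  N0: none of the 3 fault types match ✗
  N1: none of the 3 fault types match ✗
  N2: none of the 3 fault types match ✗
  N3: none of the 3 fault types match ✗
  N4: stuck-at-1, inverted output ✓; others ✗
  N5: stuck-at-0, inverted output ✓; others ✗
  N6: stuck-at-0, inverted output ✓; others ✗
Consistent faults: {N4 stuck-at-1, N4 inverted output, N5 stuck-at-0, N5 inverted output, N6 stuck-at-0, N6 inverted output} — 6 in all.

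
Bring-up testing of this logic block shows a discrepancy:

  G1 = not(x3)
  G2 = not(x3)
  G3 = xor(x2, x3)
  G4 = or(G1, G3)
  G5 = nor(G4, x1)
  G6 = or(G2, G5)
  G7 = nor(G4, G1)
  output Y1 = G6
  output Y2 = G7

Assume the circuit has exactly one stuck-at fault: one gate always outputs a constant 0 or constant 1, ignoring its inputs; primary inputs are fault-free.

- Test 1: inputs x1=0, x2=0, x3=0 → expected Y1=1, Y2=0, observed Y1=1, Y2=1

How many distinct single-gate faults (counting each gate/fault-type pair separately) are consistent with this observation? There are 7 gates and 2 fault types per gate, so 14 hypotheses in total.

Fault-free: G1=1, G2=1, G3=0, G4=1, G5=0, G6=1, G7=0 → Y1=1, Y2=0. Observed Y1=1, Y2=1.
  G1 stuck-at-0: output Y1=1, Y2=1 ✓
  G1 stuck-at-1: output Y1=1, Y2=0 ✗
  G2 stuck-at-0: output Y1=0, Y2=0 ✗
  G2 stuck-at-1: output Y1=1, Y2=0 ✗
  G3 stuck-at-0: output Y1=1, Y2=0 ✗
  G3 stuck-at-1: output Y1=1, Y2=0 ✗
  G4 stuck-at-0: output Y1=1, Y2=0 ✗
  G4 stuck-at-1: output Y1=1, Y2=0 ✗
  G5 stuck-at-0: output Y1=1, Y2=0 ✗
  G5 stuck-at-1: output Y1=1, Y2=0 ✗
  G6 stuck-at-0: output Y1=0, Y2=0 ✗
  G6 stuck-at-1: output Y1=1, Y2=0 ✗
  G7 stuck-at-0: output Y1=1, Y2=0 ✗
  G7 stuck-at-1: output Y1=1, Y2=1 ✓
Consistent faults: {G1 stuck-at-0, G7 stuck-at-1} — 2 in all.

2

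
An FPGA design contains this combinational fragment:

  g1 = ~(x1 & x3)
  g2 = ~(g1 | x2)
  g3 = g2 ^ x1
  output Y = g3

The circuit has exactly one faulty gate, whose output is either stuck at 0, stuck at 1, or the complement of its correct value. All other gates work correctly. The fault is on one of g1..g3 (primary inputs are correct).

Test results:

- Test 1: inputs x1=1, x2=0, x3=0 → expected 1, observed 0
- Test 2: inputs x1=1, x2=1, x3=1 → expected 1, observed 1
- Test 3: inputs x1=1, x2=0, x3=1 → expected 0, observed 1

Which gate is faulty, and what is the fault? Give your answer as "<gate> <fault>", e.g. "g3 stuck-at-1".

g1 inverted output

Fault-free values for test 1 (x1=1, x2=0, x3=0): g1=1, g2=0, g3=1, giving Y=1. Observed 0.
Test 1: faults giving observed 0 are {g1 stuck-at-0, g1 inverted output, g2 stuck-at-1, g2 inverted output, g3 stuck-at-0, g3 inverted output}.
Test 2 (x1=1, x2=1, x3=1): fault-free g1=0, g2=0, g3=1 → 1; observed 1. Eliminates g2 stuck-at-1, g2 inverted output, g3 stuck-at-0, g3 inverted output.
Test 3 (x1=1, x2=0, x3=1): fault-free g1=0, g2=1, g3=0 → 0; observed 1. Eliminates g1 stuck-at-0.
Only g1 inverted output is consistent with every test.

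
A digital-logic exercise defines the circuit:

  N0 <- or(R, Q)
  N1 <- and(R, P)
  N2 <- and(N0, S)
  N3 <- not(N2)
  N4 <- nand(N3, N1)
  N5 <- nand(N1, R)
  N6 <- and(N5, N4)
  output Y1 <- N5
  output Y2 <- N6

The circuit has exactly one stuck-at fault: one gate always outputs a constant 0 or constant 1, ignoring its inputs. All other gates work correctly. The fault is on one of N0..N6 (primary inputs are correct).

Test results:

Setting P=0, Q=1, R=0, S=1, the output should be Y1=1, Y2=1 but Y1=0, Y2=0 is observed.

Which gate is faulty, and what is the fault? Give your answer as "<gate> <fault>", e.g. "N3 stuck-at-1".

Fault-free values for test 1 (P=0, Q=1, R=0, S=1): N0=1, N1=0, N2=1, N3=0, N4=1, N5=1, N6=1, giving Y1=1, Y2=1. Observed Y1=0, Y2=0.
Test 1: faults giving observed Y1=0, Y2=0 are {N5 stuck-at-0}.
Only N5 stuck-at-0 is consistent with every test.

N5 stuck-at-0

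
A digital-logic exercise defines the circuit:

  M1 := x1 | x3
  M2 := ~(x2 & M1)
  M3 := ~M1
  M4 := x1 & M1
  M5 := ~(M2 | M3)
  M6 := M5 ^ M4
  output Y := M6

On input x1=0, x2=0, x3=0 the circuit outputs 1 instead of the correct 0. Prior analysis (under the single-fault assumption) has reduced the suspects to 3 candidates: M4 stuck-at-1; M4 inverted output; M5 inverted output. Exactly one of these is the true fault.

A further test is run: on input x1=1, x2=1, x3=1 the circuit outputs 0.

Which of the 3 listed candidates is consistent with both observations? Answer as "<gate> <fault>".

M4 stuck-at-1

Evaluate each candidate on input x1=1, x2=1, x3=1:
  M4 stuck-at-1: M1=1, M2=0, M3=0, M4=1 [stuck-at-1], M5=1, M6=0 → 0 — matches
  M4 inverted output: M1=1, M2=0, M3=0, M4=0 [inverted output], M5=1, M6=1 → 1 — eliminated
  M5 inverted output: M1=1, M2=0, M3=0, M4=1, M5=0 [inverted output], M6=1 → 1 — eliminated
Only M4 stuck-at-1 reproduces the observed 0.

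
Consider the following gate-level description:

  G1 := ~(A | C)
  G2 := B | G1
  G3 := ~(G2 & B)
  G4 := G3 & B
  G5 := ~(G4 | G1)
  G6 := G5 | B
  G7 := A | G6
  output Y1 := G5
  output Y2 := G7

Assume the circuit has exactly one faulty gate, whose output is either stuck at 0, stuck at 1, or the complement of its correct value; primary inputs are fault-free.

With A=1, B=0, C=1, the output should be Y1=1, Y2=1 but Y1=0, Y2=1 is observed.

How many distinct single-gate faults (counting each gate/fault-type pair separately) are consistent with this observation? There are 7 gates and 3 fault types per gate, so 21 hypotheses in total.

6

Fault-free: G1=0, G2=0, G3=1, G4=0, G5=1, G6=1, G7=1 → Y1=1, Y2=1. Observed Y1=0, Y2=1.
  G1: stuck-at-1, inverted output ✓; others ✗
  G2: none of the 3 fault types match ✗
  G3: none of the 3 fault types match ✗
  G4: stuck-at-1, inverted output ✓; others ✗
  G5: stuck-at-0, inverted output ✓; others ✗
  G6: none of the 3 fault types match ✗
  G7: none of the 3 fault types match ✗
Consistent faults: {G1 stuck-at-1, G1 inverted output, G4 stuck-at-1, G4 inverted output, G5 stuck-at-0, G5 inverted output} — 6 in all.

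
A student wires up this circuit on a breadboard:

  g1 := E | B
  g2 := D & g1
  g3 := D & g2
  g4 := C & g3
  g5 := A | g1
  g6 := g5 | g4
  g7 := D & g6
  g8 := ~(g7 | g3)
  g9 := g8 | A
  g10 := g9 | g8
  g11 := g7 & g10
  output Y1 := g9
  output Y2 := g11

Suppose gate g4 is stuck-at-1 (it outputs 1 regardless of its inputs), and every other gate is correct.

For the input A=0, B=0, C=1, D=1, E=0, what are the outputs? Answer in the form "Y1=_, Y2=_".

Propagate with g4 forced: g1=0, g2=0, g3=0, g4=1 [stuck-at-1], g5=0, g6=1, g7=1, g8=0, g9=0, g10=0, g11=0.
So the outputs are Y1=0, Y2=0. (Without the fault they would be Y1=1, Y2=0.)

Y1=0, Y2=0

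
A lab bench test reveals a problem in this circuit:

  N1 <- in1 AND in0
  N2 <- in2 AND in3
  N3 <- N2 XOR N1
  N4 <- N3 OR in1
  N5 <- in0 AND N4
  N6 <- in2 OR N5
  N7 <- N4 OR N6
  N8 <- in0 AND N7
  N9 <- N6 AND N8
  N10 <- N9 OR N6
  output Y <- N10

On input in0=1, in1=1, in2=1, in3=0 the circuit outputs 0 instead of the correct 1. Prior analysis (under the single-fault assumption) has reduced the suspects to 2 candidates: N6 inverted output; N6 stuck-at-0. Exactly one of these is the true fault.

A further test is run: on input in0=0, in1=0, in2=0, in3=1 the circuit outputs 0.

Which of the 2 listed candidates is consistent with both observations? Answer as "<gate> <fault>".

Evaluate each candidate on input in0=0, in1=0, in2=0, in3=1:
  N6 inverted output: N1=0, N2=0, N3=0, N4=0, N5=0, N6=1 [inverted output], N7=1, N8=0, N9=0, N10=1 → 1 — eliminated
  N6 stuck-at-0: N1=0, N2=0, N3=0, N4=0, N5=0, N6=0 [stuck-at-0], N7=0, N8=0, N9=0, N10=0 → 0 — matches
Only N6 stuck-at-0 reproduces the observed 0.

N6 stuck-at-0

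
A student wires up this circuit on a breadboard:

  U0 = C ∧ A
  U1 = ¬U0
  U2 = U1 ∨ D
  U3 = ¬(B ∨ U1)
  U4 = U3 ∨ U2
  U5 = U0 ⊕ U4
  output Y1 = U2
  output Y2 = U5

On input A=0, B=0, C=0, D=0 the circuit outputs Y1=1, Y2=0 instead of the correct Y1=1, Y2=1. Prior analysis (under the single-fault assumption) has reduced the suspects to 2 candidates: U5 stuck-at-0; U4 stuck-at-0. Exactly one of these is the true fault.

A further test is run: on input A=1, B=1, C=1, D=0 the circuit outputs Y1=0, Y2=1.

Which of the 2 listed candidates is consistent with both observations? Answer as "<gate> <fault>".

Evaluate each candidate on input A=1, B=1, C=1, D=0:
  U5 stuck-at-0: U0=1, U1=0, U2=0, U3=0, U4=0, U5=0 [stuck-at-0] → Y1=0, Y2=0 — eliminated
  U4 stuck-at-0: U0=1, U1=0, U2=0, U3=0, U4=0 [stuck-at-0], U5=1 → Y1=0, Y2=1 — matches
Only U4 stuck-at-0 reproduces the observed Y1=0, Y2=1.

U4 stuck-at-0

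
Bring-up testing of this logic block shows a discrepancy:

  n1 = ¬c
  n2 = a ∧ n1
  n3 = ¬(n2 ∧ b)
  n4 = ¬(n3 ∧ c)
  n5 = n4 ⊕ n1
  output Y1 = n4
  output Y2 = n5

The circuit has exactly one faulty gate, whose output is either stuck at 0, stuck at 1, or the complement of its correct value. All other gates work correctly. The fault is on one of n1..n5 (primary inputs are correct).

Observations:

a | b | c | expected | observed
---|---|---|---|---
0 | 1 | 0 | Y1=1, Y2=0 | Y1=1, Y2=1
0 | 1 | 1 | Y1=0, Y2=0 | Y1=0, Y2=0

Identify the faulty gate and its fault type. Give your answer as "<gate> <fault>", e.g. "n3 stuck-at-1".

n1 stuck-at-0

Fault-free values for test 1 (a=0, b=1, c=0): n1=1, n2=0, n3=1, n4=1, n5=0, giving Y1=1, Y2=0. Observed Y1=1, Y2=1.
Test 1: faults giving observed Y1=1, Y2=1 are {n1 stuck-at-0, n1 inverted output, n5 stuck-at-1, n5 inverted output}.
Test 2 (a=0, b=1, c=1): fault-free n1=0, n2=0, n3=1, n4=0, n5=0 → Y1=0, Y2=0; observed Y1=0, Y2=0. Eliminates n1 inverted output, n5 stuck-at-1, n5 inverted output.
Only n1 stuck-at-0 is consistent with every test.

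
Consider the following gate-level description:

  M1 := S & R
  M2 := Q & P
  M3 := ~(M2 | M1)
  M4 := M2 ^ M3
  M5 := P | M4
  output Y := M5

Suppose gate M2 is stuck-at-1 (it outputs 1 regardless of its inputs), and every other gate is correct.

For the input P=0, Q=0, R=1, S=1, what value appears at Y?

Propagate with M2 forced: M1=1, M2=1 [stuck-at-1], M3=0, M4=1, M5=1.
So Y = 1. (Without the fault it would be 0.)

1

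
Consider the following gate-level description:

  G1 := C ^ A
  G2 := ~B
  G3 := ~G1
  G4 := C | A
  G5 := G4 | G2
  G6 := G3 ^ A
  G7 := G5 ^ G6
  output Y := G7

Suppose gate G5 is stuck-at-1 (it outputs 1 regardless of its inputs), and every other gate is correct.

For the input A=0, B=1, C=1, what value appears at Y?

1

Propagate with G5 forced: G1=1, G2=0, G3=0, G4=1, G5=1 [stuck-at-1], G6=0, G7=1.
So Y = 1. (Same as the fault-free value — the fault is masked on this input.)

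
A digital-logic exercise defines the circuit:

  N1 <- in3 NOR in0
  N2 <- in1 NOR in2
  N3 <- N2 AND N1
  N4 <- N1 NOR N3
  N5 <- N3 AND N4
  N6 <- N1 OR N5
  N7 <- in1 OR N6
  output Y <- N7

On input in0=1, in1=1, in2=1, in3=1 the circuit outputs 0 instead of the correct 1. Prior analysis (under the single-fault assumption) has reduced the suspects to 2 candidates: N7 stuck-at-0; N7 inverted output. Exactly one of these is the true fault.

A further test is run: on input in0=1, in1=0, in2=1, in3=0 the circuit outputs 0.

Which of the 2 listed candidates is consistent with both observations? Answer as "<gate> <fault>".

Evaluate each candidate on input in0=1, in1=0, in2=1, in3=0:
  N7 stuck-at-0: N1=0, N2=0, N3=0, N4=1, N5=0, N6=0, N7=0 [stuck-at-0] → 0 — matches
  N7 inverted output: N1=0, N2=0, N3=0, N4=1, N5=0, N6=0, N7=1 [inverted output] → 1 — eliminated
Only N7 stuck-at-0 reproduces the observed 0.

N7 stuck-at-0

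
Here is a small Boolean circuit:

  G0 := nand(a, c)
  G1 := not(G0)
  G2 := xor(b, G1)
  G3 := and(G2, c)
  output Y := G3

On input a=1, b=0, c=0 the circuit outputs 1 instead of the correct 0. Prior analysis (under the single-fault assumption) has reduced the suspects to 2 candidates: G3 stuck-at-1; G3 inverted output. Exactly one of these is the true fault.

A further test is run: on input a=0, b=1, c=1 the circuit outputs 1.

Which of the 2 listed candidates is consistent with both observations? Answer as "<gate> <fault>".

G3 stuck-at-1

Evaluate each candidate on input a=0, b=1, c=1:
  G3 stuck-at-1: G0=1, G1=0, G2=1, G3=1 [stuck-at-1] → 1 — matches
  G3 inverted output: G0=1, G1=0, G2=1, G3=0 [inverted output] → 0 — eliminated
Only G3 stuck-at-1 reproduces the observed 1.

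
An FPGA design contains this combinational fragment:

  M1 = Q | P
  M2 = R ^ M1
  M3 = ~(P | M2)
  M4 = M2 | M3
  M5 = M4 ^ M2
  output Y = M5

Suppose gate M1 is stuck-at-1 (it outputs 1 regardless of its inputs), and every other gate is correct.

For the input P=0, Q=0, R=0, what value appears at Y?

Propagate with M1 forced: M1=1 [stuck-at-1], M2=1, M3=0, M4=1, M5=0.
So Y = 0. (Without the fault it would be 1.)

0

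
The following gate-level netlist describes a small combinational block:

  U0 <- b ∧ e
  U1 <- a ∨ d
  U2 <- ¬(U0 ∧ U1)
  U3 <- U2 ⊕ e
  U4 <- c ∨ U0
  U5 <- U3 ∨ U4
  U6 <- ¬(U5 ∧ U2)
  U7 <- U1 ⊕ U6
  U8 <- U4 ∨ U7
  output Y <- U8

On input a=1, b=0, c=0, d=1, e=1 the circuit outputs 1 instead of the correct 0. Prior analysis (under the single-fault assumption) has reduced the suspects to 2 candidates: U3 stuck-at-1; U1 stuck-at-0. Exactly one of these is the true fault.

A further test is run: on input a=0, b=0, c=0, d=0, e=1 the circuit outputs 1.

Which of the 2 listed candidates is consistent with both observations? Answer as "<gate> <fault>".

U1 stuck-at-0

Evaluate each candidate on input a=0, b=0, c=0, d=0, e=1:
  U3 stuck-at-1: U0=0, U1=0, U2=1, U3=1 [stuck-at-1], U4=0, U5=1, U6=0, U7=0, U8=0 → 0 — eliminated
  U1 stuck-at-0: U0=0, U1=0 [stuck-at-0], U2=1, U3=0, U4=0, U5=0, U6=1, U7=1, U8=1 → 1 — matches
Only U1 stuck-at-0 reproduces the observed 1.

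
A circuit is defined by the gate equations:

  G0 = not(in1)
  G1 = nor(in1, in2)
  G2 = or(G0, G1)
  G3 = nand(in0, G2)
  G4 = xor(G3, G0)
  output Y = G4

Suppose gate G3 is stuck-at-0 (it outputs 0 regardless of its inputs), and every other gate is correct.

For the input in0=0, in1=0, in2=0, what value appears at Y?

Propagate with G3 forced: G0=1, G1=1, G2=1, G3=0 [stuck-at-0], G4=1.
So Y = 1. (Without the fault it would be 0.)

1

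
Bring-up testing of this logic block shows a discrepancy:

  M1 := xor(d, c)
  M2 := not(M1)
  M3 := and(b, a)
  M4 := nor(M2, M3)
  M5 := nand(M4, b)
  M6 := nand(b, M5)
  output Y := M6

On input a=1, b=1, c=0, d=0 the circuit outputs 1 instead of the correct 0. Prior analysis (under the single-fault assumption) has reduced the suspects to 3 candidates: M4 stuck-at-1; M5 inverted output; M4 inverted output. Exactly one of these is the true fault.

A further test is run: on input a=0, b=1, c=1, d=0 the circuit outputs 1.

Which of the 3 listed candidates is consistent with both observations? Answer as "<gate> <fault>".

Evaluate each candidate on input a=0, b=1, c=1, d=0:
  M4 stuck-at-1: M1=1, M2=0, M3=0, M4=1 [stuck-at-1], M5=0, M6=1 → 1 — matches
  M5 inverted output: M1=1, M2=0, M3=0, M4=1, M5=1 [inverted output], M6=0 → 0 — eliminated
  M4 inverted output: M1=1, M2=0, M3=0, M4=0 [inverted output], M5=1, M6=0 → 0 — eliminated
Only M4 stuck-at-1 reproduces the observed 1.

M4 stuck-at-1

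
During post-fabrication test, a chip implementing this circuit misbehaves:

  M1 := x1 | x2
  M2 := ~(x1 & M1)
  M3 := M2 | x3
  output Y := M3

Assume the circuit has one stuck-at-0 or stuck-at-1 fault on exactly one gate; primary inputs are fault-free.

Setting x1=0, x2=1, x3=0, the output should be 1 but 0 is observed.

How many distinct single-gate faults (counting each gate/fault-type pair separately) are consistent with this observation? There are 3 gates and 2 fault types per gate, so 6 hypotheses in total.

Fault-free: M1=1, M2=1, M3=1 → 1. Observed 0.
  M1 stuck-at-0: output 1 ✗
  M1 stuck-at-1: output 1 ✗
  M2 stuck-at-0: output 0 ✓
  M2 stuck-at-1: output 1 ✗
  M3 stuck-at-0: output 0 ✓
  M3 stuck-at-1: output 1 ✗
Consistent faults: {M2 stuck-at-0, M3 stuck-at-0} — 2 in all.

2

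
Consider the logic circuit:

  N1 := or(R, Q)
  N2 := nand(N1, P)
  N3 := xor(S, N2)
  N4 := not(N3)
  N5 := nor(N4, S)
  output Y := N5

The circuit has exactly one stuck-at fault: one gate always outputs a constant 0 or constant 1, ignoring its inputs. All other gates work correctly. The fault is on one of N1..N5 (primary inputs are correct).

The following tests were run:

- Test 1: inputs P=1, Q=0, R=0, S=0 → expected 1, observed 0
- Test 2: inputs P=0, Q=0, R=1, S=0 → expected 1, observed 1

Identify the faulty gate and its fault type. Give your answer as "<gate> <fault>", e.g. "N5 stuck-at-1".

N1 stuck-at-1

Fault-free values for test 1 (P=1, Q=0, R=0, S=0): N1=0, N2=1, N3=1, N4=0, N5=1, giving Y=1. Observed 0.
Test 1: faults giving observed 0 are {N1 stuck-at-1, N2 stuck-at-0, N3 stuck-at-0, N4 stuck-at-1, N5 stuck-at-0}.
Test 2 (P=0, Q=0, R=1, S=0): fault-free N1=1, N2=1, N3=1, N4=0, N5=1 → 1; observed 1. Eliminates N2 stuck-at-0, N3 stuck-at-0, N4 stuck-at-1, N5 stuck-at-0.
Only N1 stuck-at-1 is consistent with every test.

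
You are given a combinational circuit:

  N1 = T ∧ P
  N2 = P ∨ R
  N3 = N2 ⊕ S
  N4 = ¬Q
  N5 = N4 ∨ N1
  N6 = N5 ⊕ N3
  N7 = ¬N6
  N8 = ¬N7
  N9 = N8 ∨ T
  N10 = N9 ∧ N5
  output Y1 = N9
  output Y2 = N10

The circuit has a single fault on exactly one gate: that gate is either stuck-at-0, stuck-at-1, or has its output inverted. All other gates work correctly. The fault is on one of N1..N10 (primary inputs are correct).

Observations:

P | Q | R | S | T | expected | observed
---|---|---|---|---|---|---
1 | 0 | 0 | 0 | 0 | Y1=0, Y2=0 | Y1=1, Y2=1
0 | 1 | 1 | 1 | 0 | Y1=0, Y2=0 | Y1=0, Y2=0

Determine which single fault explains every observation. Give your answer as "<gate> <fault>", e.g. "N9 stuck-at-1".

Fault-free values for test 1 (P=1, Q=0, R=0, S=0, T=0): N1=0, N2=1, N3=1, N4=1, N5=1, N6=0, N7=1, N8=0, N9=0, N10=0, giving Y1=0, Y2=0. Observed Y1=1, Y2=1.
Test 1: faults giving observed Y1=1, Y2=1 are {N2 stuck-at-0, N2 inverted output, N3 stuck-at-0, N3 inverted output, N6 stuck-at-1, N6 inverted output, N7 stuck-at-0, N7 inverted output, N8 stuck-at-1, N8 inverted output, N9 stuck-at-1, N9 inverted output}.
Test 2 (P=0, Q=1, R=1, S=1, T=0): fault-free N1=0, N2=1, N3=0, N4=0, N5=0, N6=0, N7=1, N8=0, N9=0, N10=0 → Y1=0, Y2=0; observed Y1=0, Y2=0. Eliminates N2 stuck-at-0, N2 inverted output, N3 inverted output, N6 stuck-at-1, N6 inverted output, N7 stuck-at-0, N7 inverted output, N8 stuck-at-1, N8 inverted output, N9 stuck-at-1, N9 inverted output.
Only N3 stuck-at-0 is consistent with every test.

N3 stuck-at-0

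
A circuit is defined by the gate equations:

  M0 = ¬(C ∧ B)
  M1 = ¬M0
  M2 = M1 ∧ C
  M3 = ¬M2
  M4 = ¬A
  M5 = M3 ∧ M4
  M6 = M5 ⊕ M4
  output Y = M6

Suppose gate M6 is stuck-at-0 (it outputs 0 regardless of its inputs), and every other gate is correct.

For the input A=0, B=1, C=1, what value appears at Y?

Propagate with M6 forced: M0=0, M1=1, M2=1, M3=0, M4=1, M5=0, M6=0 [stuck-at-0].
So Y = 0. (Without the fault it would be 1.)

0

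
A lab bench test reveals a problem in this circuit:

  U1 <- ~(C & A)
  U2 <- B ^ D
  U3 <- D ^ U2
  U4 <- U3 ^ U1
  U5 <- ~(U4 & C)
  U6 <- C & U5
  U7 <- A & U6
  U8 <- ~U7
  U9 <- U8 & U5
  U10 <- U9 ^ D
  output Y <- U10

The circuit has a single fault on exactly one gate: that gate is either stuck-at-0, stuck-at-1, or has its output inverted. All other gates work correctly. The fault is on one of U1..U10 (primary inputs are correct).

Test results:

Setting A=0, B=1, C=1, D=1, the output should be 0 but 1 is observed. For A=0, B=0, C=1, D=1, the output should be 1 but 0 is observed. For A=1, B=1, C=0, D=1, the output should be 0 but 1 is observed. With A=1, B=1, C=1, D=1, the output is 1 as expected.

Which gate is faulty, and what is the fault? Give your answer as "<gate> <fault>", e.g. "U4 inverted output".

U5 inverted output

Fault-free values for test 1 (A=0, B=1, C=1, D=1): U1=1, U2=0, U3=1, U4=0, U5=1, U6=1, U7=0, U8=1, U9=1, U10=0, giving Y=0. Observed 1.
Test 1: faults giving observed 1 are {U1 stuck-at-0, U1 inverted output, U2 stuck-at-1, U2 inverted output, U3 stuck-at-0, U3 inverted output, U4 stuck-at-1, U4 inverted output, U5 stuck-at-0, U5 inverted output, U7 stuck-at-1, U7 inverted output, U8 stuck-at-0, U8 inverted output, U9 stuck-at-0, U9 inverted output, U10 stuck-at-1, U10 inverted output}.
Test 2 (A=0, B=0, C=1, D=1): fault-free U1=1, U2=1, U3=0, U4=1, U5=0, U6=0, U7=0, U8=1, U9=0, U10=1 → 1; observed 0. Eliminates U2 stuck-at-1, U3 stuck-at-0, U4 stuck-at-1, U5 stuck-at-0, U7 stuck-at-1, U7 inverted output, U8 stuck-at-0, U8 inverted output, U9 stuck-at-0, U10 stuck-at-1.
Test 3 (A=1, B=1, C=0, D=1): fault-free U1=1, U2=0, U3=1, U4=0, U5=1, U6=0, U7=0, U8=1, U9=1, U10=0 → 0; observed 1. Eliminates U1 stuck-at-0, U1 inverted output, U2 inverted output, U3 inverted output, U4 inverted output.
Test 4 (A=1, B=1, C=1, D=1): fault-free U1=0, U2=0, U3=1, U4=1, U5=0, U6=0, U7=0, U8=1, U9=0, U10=1 → 1; observed 1. Eliminates U9 inverted output, U10 inverted output.
Only U5 inverted output is consistent with every test.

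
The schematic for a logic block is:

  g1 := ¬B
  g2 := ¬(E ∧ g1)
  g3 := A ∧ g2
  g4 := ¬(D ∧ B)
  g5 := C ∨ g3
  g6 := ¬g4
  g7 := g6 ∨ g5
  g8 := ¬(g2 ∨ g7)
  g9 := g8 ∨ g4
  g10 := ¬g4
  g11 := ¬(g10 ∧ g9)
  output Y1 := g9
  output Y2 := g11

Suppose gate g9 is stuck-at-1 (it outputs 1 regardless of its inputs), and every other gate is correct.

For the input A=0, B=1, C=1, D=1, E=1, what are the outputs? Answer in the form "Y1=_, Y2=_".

Propagate with g9 forced: g1=0, g2=1, g3=0, g4=0, g5=1, g6=1, g7=1, g8=0, g9=1 [stuck-at-1], g10=1, g11=0.
So the outputs are Y1=1, Y2=0. (Without the fault they would be Y1=0, Y2=1.)

Y1=1, Y2=0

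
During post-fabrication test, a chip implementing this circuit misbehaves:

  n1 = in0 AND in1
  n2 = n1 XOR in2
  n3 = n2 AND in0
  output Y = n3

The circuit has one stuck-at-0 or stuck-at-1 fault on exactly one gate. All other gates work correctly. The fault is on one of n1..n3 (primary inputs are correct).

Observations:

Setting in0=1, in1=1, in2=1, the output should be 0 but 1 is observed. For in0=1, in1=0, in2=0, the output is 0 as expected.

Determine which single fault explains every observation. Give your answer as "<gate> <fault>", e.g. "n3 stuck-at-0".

Fault-free values for test 1 (in0=1, in1=1, in2=1): n1=1, n2=0, n3=0, giving Y=0. Observed 1.
Test 1: faults giving observed 1 are {n1 stuck-at-0, n2 stuck-at-1, n3 stuck-at-1}.
Test 2 (in0=1, in1=0, in2=0): fault-free n1=0, n2=0, n3=0 → 0; observed 0. Eliminates n2 stuck-at-1, n3 stuck-at-1.
Only n1 stuck-at-0 is consistent with every test.

n1 stuck-at-0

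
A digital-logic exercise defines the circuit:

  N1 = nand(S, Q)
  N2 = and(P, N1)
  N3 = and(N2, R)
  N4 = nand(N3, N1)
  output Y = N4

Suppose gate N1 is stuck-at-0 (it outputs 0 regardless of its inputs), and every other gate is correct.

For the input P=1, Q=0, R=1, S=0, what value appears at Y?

1

Propagate with N1 forced: N1=0 [stuck-at-0], N2=0, N3=0, N4=1.
So Y = 1. (Without the fault it would be 0.)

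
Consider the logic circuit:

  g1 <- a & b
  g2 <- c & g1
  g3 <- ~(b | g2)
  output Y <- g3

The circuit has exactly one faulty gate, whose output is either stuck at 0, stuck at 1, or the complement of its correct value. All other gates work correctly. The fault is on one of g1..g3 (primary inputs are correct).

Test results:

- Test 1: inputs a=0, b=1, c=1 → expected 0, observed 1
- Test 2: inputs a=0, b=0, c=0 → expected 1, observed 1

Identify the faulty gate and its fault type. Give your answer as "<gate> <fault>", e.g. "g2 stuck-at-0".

Fault-free values for test 1 (a=0, b=1, c=1): g1=0, g2=0, g3=0, giving Y=0. Observed 1.
Test 1: faults giving observed 1 are {g3 stuck-at-1, g3 inverted output}.
Test 2 (a=0, b=0, c=0): fault-free g1=0, g2=0, g3=1 → 1; observed 1. Eliminates g3 inverted output.
Only g3 stuck-at-1 is consistent with every test.

g3 stuck-at-1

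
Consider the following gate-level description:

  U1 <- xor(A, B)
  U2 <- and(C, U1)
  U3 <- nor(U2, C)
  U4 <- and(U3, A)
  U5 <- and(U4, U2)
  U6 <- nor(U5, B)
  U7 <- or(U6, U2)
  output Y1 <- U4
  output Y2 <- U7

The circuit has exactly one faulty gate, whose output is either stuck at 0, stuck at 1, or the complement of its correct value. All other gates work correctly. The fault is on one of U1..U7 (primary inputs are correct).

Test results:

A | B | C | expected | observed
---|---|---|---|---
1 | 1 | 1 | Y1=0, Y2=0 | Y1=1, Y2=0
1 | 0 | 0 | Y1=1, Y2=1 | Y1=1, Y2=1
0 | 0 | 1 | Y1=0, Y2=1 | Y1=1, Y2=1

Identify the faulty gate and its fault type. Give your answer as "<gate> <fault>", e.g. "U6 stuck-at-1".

U4 stuck-at-1

Fault-free values for test 1 (A=1, B=1, C=1): U1=0, U2=0, U3=0, U4=0, U5=0, U6=0, U7=0, giving Y1=0, Y2=0. Observed Y1=1, Y2=0.
Test 1: faults giving observed Y1=1, Y2=0 are {U3 stuck-at-1, U3 inverted output, U4 stuck-at-1, U4 inverted output}.
Test 2 (A=1, B=0, C=0): fault-free U1=1, U2=0, U3=1, U4=1, U5=0, U6=1, U7=1 → Y1=1, Y2=1; observed Y1=1, Y2=1. Eliminates U3 inverted output, U4 inverted output.
Test 3 (A=0, B=0, C=1): fault-free U1=0, U2=0, U3=0, U4=0, U5=0, U6=1, U7=1 → Y1=0, Y2=1; observed Y1=1, Y2=1. Eliminates U3 stuck-at-1.
Only U4 stuck-at-1 is consistent with every test.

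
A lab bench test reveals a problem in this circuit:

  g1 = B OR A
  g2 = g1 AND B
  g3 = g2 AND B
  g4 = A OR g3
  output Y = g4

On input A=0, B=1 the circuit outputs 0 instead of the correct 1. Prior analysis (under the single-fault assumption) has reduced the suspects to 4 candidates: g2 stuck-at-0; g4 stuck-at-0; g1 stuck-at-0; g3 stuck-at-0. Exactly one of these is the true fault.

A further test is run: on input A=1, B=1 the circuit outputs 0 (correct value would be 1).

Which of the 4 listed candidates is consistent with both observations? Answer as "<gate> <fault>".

Evaluate each candidate on input A=1, B=1:
  g2 stuck-at-0: g1=1, g2=0 [stuck-at-0], g3=0, g4=1 → 1 — eliminated
  g4 stuck-at-0: g1=1, g2=1, g3=1, g4=0 [stuck-at-0] → 0 — matches
  g1 stuck-at-0: g1=0 [stuck-at-0], g2=0, g3=0, g4=1 → 1 — eliminated
  g3 stuck-at-0: g1=1, g2=1, g3=0 [stuck-at-0], g4=1 → 1 — eliminated
Only g4 stuck-at-0 reproduces the observed 0.

g4 stuck-at-0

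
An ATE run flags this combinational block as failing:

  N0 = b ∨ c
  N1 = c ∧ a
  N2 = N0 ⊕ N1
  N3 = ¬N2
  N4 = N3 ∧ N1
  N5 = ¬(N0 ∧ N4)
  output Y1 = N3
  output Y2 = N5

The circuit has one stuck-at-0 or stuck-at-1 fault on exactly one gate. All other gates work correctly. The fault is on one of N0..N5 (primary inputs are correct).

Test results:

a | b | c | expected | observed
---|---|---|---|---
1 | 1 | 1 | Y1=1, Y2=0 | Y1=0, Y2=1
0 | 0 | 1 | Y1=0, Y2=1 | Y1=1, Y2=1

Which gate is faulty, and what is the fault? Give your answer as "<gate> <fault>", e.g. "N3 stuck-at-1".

N0 stuck-at-0

Fault-free values for test 1 (a=1, b=1, c=1): N0=1, N1=1, N2=0, N3=1, N4=1, N5=0, giving Y1=1, Y2=0. Observed Y1=0, Y2=1.
Test 1: faults giving observed Y1=0, Y2=1 are {N0 stuck-at-0, N1 stuck-at-0, N2 stuck-at-1, N3 stuck-at-0}.
Test 2 (a=0, b=0, c=1): fault-free N0=1, N1=0, N2=1, N3=0, N4=0, N5=1 → Y1=0, Y2=1; observed Y1=1, Y2=1. Eliminates N1 stuck-at-0, N2 stuck-at-1, N3 stuck-at-0.
Only N0 stuck-at-0 is consistent with every test.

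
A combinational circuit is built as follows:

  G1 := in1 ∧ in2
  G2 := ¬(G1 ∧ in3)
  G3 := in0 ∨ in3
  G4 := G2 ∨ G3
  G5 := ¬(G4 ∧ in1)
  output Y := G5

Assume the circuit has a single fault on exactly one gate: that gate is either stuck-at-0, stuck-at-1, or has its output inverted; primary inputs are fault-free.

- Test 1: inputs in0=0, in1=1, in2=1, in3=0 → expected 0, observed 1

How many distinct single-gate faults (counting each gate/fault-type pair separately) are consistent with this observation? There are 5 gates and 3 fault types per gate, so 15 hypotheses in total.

Fault-free: G1=1, G2=1, G3=0, G4=1, G5=0 → 0. Observed 1.
  G1: none of the 3 fault types match ✗
  G2: stuck-at-0, inverted output ✓; others ✗
  G3: none of the 3 fault types match ✗
  G4: stuck-at-0, inverted output ✓; others ✗
  G5: stuck-at-1, inverted output ✓; others ✗
Consistent faults: {G2 stuck-at-0, G2 inverted output, G4 stuck-at-0, G4 inverted output, G5 stuck-at-1, G5 inverted output} — 6 in all.

6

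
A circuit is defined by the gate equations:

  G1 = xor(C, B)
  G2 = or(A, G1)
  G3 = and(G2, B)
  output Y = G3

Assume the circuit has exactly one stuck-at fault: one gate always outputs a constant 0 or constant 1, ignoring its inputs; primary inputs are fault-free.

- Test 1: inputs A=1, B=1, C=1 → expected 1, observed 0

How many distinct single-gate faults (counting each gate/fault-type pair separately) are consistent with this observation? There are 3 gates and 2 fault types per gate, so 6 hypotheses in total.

2

Fault-free: G1=0, G2=1, G3=1 → 1. Observed 0.
  G1 stuck-at-0: output 1 ✗
  G1 stuck-at-1: output 1 ✗
  G2 stuck-at-0: output 0 ✓
  G2 stuck-at-1: output 1 ✗
  G3 stuck-at-0: output 0 ✓
  G3 stuck-at-1: output 1 ✗
Consistent faults: {G2 stuck-at-0, G3 stuck-at-0} — 2 in all.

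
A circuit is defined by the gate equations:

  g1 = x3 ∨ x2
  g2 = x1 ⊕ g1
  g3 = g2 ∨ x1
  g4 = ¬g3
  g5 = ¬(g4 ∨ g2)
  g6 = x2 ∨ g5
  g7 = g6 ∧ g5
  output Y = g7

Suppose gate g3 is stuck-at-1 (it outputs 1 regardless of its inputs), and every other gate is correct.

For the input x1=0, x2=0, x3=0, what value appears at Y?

Propagate with g3 forced: g1=0, g2=0, g3=1 [stuck-at-1], g4=0, g5=1, g6=1, g7=1.
So Y = 1. (Without the fault it would be 0.)

1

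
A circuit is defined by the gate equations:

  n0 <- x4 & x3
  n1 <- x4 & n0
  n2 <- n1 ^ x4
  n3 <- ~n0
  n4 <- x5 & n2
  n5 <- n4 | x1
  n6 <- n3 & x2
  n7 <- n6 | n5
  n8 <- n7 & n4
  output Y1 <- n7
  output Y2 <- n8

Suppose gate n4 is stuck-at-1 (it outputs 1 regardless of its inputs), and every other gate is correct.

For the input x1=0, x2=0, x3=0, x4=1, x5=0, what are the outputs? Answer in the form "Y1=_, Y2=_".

Propagate with n4 forced: n0=0, n1=0, n2=1, n3=1, n4=1 [stuck-at-1], n5=1, n6=0, n7=1, n8=1.
So the outputs are Y1=1, Y2=1. (Without the fault they would be Y1=0, Y2=0.)

Y1=1, Y2=1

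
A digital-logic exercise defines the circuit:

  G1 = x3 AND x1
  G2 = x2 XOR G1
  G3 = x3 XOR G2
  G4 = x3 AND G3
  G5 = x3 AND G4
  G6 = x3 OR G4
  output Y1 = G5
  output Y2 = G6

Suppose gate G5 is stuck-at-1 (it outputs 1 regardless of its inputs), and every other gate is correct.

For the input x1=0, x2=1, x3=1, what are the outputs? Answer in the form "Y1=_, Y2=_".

Y1=1, Y2=1

Propagate with G5 forced: G1=0, G2=1, G3=0, G4=0, G5=1 [stuck-at-1], G6=1.
So the outputs are Y1=1, Y2=1. (Without the fault they would be Y1=0, Y2=1.)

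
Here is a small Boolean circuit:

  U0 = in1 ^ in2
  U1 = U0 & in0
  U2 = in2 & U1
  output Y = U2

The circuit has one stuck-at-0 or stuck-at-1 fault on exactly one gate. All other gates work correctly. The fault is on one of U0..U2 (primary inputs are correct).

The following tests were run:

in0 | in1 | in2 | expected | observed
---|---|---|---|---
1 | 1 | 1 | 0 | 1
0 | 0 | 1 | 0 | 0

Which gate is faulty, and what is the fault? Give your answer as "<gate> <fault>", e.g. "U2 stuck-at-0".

Fault-free values for test 1 (in0=1, in1=1, in2=1): U0=0, U1=0, U2=0, giving Y=0. Observed 1.
Test 1: faults giving observed 1 are {U0 stuck-at-1, U1 stuck-at-1, U2 stuck-at-1}.
Test 2 (in0=0, in1=0, in2=1): fault-free U0=1, U1=0, U2=0 → 0; observed 0. Eliminates U1 stuck-at-1, U2 stuck-at-1.
Only U0 stuck-at-1 is consistent with every test.

U0 stuck-at-1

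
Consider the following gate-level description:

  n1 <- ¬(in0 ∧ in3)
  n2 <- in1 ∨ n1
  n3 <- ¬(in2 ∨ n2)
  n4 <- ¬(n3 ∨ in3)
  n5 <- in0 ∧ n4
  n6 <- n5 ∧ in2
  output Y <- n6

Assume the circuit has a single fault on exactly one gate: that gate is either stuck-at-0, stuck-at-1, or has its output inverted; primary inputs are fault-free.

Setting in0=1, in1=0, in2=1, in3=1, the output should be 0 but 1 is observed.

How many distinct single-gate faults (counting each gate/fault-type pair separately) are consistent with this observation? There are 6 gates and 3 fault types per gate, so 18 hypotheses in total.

Fault-free: n1=0, n2=0, n3=0, n4=0, n5=0, n6=0 → 0. Observed 1.
  n1: none of the 3 fault types match ✗
  n2: none of the 3 fault types match ✗
  n3: none of the 3 fault types match ✗
  n4: stuck-at-1, inverted output ✓; others ✗
  n5: stuck-at-1, inverted output ✓; others ✗
  n6: stuck-at-1, inverted output ✓; others ✗
Consistent faults: {n4 stuck-at-1, n4 inverted output, n5 stuck-at-1, n5 inverted output, n6 stuck-at-1, n6 inverted output} — 6 in all.

6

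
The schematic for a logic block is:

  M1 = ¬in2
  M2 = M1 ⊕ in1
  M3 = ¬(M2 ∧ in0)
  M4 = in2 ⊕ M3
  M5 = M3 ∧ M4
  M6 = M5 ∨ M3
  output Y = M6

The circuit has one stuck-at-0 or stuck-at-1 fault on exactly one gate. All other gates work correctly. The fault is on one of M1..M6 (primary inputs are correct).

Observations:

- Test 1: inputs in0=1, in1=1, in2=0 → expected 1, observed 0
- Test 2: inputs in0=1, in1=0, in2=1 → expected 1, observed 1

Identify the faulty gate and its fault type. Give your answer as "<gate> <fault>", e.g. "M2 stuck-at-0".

M1 stuck-at-0

Fault-free values for test 1 (in0=1, in1=1, in2=0): M1=1, M2=0, M3=1, M4=1, M5=1, M6=1, giving Y=1. Observed 0.
Test 1: faults giving observed 0 are {M1 stuck-at-0, M2 stuck-at-1, M3 stuck-at-0, M6 stuck-at-0}.
Test 2 (in0=1, in1=0, in2=1): fault-free M1=0, M2=0, M3=1, M4=0, M5=0, M6=1 → 1; observed 1. Eliminates M2 stuck-at-1, M3 stuck-at-0, M6 stuck-at-0.
Only M1 stuck-at-0 is consistent with every test.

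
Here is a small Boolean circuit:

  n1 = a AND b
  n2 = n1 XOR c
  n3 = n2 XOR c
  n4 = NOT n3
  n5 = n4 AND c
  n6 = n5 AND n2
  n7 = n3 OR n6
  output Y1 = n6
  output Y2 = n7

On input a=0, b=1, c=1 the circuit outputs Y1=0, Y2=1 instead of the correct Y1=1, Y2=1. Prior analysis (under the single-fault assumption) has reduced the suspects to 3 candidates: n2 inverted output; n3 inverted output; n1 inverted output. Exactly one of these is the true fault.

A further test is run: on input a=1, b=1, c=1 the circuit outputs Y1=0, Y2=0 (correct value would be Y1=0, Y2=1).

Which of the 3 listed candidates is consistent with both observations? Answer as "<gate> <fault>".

n3 inverted output

Evaluate each candidate on input a=1, b=1, c=1:
  n2 inverted output: n1=1, n2=1 [inverted output], n3=0, n4=1, n5=1, n6=1, n7=1 → Y1=1, Y2=1 — eliminated
  n3 inverted output: n1=1, n2=0, n3=0 [inverted output], n4=1, n5=1, n6=0, n7=0 → Y1=0, Y2=0 — matches
  n1 inverted output: n1=0 [inverted output], n2=1, n3=0, n4=1, n5=1, n6=1, n7=1 → Y1=1, Y2=1 — eliminated
Only n3 inverted output reproduces the observed Y1=0, Y2=0.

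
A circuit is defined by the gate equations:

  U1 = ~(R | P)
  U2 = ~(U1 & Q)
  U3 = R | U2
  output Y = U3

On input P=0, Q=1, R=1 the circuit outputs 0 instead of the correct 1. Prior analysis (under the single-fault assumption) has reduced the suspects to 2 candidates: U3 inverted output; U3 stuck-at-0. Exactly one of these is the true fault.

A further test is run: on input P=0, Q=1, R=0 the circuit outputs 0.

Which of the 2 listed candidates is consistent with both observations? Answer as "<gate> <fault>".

U3 stuck-at-0

Evaluate each candidate on input P=0, Q=1, R=0:
  U3 inverted output: U1=1, U2=0, U3=1 [inverted output] → 1 — eliminated
  U3 stuck-at-0: U1=1, U2=0, U3=0 [stuck-at-0] → 0 — matches
Only U3 stuck-at-0 reproduces the observed 0.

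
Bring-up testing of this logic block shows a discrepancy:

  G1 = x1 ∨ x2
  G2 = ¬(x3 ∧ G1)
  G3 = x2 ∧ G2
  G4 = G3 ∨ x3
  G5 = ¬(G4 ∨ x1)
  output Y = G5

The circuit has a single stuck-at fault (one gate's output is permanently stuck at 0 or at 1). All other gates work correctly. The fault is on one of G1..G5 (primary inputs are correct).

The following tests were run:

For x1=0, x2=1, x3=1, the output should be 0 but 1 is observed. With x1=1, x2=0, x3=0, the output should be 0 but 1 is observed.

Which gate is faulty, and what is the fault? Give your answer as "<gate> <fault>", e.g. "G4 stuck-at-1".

G5 stuck-at-1

Fault-free values for test 1 (x1=0, x2=1, x3=1): G1=1, G2=0, G3=0, G4=1, G5=0, giving Y=0. Observed 1.
Test 1: faults giving observed 1 are {G4 stuck-at-0, G5 stuck-at-1}.
Test 2 (x1=1, x2=0, x3=0): fault-free G1=1, G2=1, G3=0, G4=0, G5=0 → 0; observed 1. Eliminates G4 stuck-at-0.
Only G5 stuck-at-1 is consistent with every test.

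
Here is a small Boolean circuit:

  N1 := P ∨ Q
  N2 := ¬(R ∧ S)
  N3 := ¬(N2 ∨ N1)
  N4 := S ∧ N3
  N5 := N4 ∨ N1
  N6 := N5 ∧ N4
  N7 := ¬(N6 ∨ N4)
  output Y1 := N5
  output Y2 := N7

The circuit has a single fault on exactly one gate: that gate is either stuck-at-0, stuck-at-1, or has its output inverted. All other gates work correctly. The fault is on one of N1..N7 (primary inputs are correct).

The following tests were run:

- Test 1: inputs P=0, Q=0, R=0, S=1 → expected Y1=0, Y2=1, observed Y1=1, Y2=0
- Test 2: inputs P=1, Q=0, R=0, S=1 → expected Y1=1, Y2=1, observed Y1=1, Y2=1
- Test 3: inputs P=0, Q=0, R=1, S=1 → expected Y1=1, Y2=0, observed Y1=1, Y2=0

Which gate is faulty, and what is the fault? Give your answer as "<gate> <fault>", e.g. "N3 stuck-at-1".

Fault-free values for test 1 (P=0, Q=0, R=0, S=1): N1=0, N2=1, N3=0, N4=0, N5=0, N6=0, N7=1, giving Y1=0, Y2=1. Observed Y1=1, Y2=0.
Test 1: faults giving observed Y1=1, Y2=0 are {N2 stuck-at-0, N2 inverted output, N3 stuck-at-1, N3 inverted output, N4 stuck-at-1, N4 inverted output}.
Test 2 (P=1, Q=0, R=0, S=1): fault-free N1=1, N2=1, N3=0, N4=0, N5=1, N6=0, N7=1 → Y1=1, Y2=1; observed Y1=1, Y2=1. Eliminates N3 stuck-at-1, N3 inverted output, N4 stuck-at-1, N4 inverted output.
Test 3 (P=0, Q=0, R=1, S=1): fault-free N1=0, N2=0, N3=1, N4=1, N5=1, N6=1, N7=0 → Y1=1, Y2=0; observed Y1=1, Y2=0. Eliminates N2 inverted output.
Only N2 stuck-at-0 is consistent with every test.

N2 stuck-at-0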